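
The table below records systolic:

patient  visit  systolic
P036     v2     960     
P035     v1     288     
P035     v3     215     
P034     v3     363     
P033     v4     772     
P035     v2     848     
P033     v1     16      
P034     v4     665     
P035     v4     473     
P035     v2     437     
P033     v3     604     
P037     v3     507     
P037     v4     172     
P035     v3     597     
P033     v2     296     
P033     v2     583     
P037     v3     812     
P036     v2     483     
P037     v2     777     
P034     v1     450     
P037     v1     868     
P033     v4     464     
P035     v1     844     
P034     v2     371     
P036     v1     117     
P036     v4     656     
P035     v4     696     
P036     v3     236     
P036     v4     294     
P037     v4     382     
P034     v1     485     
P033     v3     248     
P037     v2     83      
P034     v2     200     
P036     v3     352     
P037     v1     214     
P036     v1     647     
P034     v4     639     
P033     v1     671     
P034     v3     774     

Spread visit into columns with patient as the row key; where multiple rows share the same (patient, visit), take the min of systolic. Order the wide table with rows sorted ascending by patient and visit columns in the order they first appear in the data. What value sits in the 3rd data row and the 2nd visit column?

With rows sorted ascending by patient, row 3 is patient=P035. visit columns in first-appearance order: v2, v1, v3, v4; column 2 is v1.
Long rows with patient=P035, visit=v1: min(288, 844) = 288.

288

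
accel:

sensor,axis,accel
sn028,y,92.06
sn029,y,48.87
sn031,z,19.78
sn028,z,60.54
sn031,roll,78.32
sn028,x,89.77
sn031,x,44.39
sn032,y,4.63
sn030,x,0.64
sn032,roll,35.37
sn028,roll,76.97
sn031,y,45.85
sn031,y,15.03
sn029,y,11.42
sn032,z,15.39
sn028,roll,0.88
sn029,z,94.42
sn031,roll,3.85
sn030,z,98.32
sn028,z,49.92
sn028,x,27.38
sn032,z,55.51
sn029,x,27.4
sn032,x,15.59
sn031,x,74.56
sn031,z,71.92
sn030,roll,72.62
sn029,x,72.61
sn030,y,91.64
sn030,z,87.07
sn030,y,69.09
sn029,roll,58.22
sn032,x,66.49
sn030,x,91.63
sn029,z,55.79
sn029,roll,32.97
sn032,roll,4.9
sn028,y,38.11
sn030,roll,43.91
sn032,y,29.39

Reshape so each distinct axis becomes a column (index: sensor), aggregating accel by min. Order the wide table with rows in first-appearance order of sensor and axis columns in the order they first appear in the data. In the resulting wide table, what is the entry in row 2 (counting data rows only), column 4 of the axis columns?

With rows in first-appearance order of sensor, row 2 is sensor=sn029. axis columns in first-appearance order: y, z, roll, x; column 4 is x.
Long rows with sensor=sn029, axis=x: min(27.4, 72.61) = 27.4.

27.4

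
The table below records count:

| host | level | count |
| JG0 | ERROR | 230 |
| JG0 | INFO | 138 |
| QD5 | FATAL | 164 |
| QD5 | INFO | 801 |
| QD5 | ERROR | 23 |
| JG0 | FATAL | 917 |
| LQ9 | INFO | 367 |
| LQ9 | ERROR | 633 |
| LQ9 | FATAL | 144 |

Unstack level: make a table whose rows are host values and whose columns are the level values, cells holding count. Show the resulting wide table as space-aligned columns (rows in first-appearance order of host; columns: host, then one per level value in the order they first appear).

Columns: host plus the 3 distinct level values (ERROR, INFO, FATAL).
For example, row JG0 column ERROR takes count=230 from the long row (JG0, ERROR).

host  ERROR  INFO  FATAL
JG0   230    138   917  
QD5   23     801   164  
LQ9   633    367   144  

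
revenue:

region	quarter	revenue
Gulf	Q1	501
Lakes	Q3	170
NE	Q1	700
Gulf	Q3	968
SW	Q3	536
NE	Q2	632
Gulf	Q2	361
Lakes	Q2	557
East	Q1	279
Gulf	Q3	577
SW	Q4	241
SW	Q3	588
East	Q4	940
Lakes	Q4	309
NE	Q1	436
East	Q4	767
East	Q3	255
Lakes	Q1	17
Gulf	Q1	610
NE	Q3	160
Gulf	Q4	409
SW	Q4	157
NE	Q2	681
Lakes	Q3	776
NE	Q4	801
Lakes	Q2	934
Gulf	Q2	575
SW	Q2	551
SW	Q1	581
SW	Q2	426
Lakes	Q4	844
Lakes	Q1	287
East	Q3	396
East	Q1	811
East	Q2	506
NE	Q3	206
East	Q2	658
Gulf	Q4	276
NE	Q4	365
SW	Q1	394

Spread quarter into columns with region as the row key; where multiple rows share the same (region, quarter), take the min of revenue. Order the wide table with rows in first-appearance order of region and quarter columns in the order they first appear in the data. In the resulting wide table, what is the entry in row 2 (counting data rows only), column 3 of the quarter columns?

With rows in first-appearance order of region, row 2 is region=Lakes. quarter columns in first-appearance order: Q1, Q3, Q2, Q4; column 3 is Q2.
Long rows with region=Lakes, quarter=Q2: min(557, 934) = 557.

557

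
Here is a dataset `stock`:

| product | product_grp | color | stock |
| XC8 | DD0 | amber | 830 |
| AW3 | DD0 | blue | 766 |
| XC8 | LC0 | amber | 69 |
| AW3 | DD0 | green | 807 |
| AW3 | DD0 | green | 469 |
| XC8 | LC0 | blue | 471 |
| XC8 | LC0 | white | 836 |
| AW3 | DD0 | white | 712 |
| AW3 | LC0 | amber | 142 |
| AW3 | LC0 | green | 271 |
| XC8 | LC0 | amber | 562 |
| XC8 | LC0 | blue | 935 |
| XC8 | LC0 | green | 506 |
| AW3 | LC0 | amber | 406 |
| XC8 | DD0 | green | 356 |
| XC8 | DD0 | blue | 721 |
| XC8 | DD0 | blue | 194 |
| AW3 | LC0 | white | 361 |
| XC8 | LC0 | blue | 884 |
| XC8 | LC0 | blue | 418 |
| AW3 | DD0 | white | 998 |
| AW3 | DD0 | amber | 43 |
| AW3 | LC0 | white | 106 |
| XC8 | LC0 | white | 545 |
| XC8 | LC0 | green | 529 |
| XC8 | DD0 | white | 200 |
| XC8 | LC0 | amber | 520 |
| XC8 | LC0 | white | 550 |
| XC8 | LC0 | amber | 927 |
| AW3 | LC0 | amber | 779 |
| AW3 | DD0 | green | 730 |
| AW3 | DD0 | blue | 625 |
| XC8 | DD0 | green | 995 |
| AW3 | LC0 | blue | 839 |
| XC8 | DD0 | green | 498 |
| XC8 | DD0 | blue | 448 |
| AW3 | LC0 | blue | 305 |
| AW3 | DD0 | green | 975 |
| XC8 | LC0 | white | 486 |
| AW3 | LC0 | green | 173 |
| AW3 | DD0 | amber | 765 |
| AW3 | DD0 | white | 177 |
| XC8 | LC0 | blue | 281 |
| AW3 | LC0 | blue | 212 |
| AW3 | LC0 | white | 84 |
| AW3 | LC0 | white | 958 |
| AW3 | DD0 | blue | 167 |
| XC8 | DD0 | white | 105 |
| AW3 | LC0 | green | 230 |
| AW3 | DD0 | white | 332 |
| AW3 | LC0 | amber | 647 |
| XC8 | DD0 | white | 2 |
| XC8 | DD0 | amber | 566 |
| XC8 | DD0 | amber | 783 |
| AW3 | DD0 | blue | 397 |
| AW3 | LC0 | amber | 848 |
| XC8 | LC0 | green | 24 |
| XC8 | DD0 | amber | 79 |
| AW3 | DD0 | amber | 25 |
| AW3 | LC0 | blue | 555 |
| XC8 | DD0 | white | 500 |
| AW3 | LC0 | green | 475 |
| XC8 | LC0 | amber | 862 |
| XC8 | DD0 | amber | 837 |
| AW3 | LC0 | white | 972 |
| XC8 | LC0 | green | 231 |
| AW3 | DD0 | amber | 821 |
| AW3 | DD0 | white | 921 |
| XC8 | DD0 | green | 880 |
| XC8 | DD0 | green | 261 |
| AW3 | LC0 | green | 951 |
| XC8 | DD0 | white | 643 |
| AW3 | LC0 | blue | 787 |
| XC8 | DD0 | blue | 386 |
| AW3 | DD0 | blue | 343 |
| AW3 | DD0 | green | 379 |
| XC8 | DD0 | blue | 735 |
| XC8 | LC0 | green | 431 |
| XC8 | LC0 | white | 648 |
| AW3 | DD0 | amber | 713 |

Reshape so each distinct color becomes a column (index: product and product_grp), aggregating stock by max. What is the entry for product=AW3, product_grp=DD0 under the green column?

Rows with product=AW3, product_grp=DD0 and color=green: stock values are 807, 469, 730, 975, 379.
max(807, 469, 730, 975, 379) = 975.

975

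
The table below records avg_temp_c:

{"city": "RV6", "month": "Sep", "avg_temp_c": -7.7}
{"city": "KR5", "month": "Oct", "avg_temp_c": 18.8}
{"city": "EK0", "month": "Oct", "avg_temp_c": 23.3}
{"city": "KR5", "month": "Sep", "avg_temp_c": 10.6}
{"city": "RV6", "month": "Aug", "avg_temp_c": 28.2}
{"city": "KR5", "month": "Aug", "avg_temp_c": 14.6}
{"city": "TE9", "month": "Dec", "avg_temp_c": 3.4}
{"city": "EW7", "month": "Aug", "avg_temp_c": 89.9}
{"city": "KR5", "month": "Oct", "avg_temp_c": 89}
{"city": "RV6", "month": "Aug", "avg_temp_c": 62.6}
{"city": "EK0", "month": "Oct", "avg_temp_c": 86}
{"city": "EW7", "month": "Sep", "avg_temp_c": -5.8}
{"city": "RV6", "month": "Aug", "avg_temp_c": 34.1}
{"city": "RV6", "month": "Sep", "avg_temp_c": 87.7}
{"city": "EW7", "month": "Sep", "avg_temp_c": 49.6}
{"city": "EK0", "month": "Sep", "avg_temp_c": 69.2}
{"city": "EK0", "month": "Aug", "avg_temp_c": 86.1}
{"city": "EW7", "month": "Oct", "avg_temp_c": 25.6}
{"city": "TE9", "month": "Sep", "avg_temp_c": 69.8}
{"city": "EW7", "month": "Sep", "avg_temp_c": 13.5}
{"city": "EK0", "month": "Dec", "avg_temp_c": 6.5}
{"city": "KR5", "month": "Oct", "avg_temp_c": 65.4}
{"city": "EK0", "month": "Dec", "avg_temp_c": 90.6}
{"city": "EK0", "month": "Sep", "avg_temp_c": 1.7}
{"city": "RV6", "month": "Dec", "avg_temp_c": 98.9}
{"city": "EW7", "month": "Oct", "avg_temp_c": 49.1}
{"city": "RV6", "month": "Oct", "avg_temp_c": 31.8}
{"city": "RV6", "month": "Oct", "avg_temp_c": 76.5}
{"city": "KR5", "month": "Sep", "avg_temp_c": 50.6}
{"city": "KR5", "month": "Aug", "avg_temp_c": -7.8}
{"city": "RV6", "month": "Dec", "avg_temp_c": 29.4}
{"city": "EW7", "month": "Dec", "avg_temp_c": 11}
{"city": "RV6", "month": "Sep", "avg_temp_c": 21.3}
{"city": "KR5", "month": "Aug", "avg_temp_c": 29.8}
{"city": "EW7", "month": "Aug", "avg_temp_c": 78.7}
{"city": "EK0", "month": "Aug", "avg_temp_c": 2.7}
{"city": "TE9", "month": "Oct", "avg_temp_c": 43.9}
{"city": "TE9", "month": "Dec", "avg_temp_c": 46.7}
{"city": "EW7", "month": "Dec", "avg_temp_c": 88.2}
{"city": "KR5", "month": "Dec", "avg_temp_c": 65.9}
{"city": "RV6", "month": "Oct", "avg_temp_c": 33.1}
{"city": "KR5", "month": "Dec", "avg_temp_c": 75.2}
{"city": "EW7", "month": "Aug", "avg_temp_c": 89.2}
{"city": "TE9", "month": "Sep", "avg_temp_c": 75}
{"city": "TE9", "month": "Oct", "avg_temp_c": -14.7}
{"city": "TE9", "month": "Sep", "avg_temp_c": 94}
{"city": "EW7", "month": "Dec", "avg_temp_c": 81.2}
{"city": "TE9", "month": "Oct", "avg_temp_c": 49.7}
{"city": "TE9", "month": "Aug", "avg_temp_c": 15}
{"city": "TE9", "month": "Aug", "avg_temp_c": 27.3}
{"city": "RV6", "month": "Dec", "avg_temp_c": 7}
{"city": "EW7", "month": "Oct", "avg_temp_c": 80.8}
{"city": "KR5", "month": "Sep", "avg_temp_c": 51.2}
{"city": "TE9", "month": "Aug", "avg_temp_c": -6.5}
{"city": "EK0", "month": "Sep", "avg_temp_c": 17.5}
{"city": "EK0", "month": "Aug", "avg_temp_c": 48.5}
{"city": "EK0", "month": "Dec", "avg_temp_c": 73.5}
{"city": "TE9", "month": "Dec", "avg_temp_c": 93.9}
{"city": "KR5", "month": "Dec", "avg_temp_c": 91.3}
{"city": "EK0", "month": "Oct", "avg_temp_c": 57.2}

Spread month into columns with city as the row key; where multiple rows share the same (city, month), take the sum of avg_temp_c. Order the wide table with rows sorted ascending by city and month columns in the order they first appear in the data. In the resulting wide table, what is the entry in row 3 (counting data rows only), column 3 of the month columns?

With rows sorted ascending by city, row 3 is city=KR5. month columns in first-appearance order: Sep, Oct, Aug, Dec; column 3 is Aug.
Long rows with city=KR5, month=Aug: 14.6 + -7.8 + 29.8 = 36.6.

36.6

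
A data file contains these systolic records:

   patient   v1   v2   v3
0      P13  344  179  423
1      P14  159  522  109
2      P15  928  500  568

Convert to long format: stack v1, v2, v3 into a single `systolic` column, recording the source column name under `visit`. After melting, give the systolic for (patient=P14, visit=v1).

Unpivoting turns each (patient, wide-column) pair into one long row.
The wide cell at row P14, column v1 holds 159, so the long row (P14, v1) has systolic=159.

159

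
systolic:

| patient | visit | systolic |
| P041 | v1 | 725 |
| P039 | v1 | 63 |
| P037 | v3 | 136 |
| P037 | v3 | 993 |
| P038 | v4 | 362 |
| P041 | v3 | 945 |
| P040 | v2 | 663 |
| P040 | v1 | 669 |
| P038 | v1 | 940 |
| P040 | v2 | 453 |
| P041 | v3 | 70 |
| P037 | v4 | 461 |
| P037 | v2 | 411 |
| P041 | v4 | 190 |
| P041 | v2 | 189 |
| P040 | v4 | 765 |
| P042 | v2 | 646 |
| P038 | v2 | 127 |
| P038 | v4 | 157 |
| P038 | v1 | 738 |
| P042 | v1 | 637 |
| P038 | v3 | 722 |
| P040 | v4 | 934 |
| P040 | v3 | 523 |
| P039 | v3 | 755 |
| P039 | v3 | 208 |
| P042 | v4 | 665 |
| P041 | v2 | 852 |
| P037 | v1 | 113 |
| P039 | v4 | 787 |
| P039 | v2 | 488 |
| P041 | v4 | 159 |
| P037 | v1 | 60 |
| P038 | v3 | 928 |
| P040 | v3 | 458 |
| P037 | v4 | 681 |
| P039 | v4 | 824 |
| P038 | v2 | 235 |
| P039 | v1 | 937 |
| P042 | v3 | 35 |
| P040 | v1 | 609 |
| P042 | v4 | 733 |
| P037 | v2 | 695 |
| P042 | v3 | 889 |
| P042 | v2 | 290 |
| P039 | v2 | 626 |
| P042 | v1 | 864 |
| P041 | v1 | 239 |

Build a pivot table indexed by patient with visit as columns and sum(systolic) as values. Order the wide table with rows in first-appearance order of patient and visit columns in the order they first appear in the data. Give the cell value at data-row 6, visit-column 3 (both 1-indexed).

1398

With rows in first-appearance order of patient, row 6 is patient=P042. visit columns in first-appearance order: v1, v3, v4, v2; column 3 is v4.
Long rows with patient=P042, visit=v4: 665 + 733 = 1398.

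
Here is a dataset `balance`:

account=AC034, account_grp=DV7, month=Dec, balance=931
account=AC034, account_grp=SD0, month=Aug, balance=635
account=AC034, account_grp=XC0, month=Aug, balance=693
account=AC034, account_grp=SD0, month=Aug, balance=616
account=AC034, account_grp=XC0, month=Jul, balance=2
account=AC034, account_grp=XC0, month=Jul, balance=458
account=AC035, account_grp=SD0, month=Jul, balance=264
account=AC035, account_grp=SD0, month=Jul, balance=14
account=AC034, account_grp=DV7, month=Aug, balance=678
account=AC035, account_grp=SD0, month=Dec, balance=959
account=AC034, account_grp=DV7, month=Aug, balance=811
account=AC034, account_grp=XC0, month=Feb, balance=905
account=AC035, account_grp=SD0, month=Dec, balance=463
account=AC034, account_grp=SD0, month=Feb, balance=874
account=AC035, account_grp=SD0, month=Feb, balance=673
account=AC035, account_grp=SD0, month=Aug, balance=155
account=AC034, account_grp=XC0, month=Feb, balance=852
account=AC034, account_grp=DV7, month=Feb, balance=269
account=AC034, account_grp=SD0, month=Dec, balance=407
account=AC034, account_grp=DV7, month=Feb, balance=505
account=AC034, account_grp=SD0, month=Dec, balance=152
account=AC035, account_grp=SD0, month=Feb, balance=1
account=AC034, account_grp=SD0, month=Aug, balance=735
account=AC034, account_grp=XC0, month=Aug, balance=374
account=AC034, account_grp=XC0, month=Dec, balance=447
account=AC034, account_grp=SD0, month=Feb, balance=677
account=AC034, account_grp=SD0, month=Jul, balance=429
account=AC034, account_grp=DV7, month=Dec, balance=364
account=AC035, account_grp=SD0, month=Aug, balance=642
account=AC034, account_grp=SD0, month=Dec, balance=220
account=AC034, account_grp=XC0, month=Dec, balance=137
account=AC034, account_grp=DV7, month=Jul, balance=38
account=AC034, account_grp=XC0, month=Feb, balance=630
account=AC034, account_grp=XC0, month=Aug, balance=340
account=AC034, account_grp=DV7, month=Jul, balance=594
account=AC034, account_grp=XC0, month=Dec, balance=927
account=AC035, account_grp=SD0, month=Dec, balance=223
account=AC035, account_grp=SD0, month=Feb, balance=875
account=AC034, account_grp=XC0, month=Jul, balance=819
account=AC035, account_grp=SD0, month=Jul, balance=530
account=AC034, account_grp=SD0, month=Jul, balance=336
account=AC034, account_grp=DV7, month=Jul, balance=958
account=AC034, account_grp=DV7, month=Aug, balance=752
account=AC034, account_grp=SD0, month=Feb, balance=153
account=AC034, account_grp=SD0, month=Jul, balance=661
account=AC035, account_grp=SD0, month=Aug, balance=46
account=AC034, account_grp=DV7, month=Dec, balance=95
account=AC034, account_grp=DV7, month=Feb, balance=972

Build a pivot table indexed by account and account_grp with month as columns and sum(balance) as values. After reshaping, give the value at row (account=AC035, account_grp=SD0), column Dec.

1645

Rows with account=AC035, account_grp=SD0 and month=Dec: balance values are 959, 463, 223.
959 + 463 + 223 = 1645.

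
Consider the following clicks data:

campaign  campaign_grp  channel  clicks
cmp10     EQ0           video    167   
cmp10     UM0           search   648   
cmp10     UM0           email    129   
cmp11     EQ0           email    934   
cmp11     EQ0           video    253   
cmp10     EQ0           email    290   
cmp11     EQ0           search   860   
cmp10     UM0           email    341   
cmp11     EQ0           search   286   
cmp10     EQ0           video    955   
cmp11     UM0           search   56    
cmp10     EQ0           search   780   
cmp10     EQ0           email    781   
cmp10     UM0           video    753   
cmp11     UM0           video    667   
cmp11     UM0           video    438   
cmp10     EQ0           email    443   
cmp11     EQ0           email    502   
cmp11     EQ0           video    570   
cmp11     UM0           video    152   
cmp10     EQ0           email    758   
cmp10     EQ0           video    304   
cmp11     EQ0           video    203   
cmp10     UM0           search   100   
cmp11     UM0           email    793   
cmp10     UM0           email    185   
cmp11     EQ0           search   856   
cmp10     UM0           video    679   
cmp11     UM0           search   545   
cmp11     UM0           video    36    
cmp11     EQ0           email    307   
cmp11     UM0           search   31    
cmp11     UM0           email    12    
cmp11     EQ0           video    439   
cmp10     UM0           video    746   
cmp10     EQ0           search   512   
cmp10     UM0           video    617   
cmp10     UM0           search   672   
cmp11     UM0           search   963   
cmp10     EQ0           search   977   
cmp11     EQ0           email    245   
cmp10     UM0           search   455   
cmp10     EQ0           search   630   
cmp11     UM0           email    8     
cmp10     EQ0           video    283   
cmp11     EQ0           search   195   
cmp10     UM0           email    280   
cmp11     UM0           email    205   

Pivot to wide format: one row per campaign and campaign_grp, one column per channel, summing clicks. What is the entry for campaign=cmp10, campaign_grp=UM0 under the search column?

Rows with campaign=cmp10, campaign_grp=UM0 and channel=search: clicks values are 648, 100, 672, 455.
648 + 100 + 672 + 455 = 1875.

1875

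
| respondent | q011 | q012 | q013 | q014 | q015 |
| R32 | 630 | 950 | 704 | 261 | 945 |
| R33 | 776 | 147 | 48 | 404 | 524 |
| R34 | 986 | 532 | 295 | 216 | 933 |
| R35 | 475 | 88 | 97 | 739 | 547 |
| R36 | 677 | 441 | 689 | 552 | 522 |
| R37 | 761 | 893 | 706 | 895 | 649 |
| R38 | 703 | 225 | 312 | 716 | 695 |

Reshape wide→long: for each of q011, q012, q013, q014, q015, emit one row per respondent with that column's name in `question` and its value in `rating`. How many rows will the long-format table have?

35

7 respondent values × 5 melted columns = 35 rows.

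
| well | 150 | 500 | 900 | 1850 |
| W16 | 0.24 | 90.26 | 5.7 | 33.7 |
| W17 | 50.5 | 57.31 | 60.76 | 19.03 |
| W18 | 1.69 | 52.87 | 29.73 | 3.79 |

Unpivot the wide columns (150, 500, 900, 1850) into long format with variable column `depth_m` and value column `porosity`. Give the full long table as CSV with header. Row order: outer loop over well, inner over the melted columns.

well,depth_m,porosity
W16,150,0.24
W16,500,90.26
W16,900,5.7
W16,1850,33.7
W17,150,50.5
W17,500,57.31
W17,900,60.76
W17,1850,19.03
W18,150,1.69
W18,500,52.87
W18,900,29.73
W18,1850,3.79

Each (well, column) pair becomes one row: 3 × 4 = 12 rows.
For example, (W16, 150) → porosity=0.24.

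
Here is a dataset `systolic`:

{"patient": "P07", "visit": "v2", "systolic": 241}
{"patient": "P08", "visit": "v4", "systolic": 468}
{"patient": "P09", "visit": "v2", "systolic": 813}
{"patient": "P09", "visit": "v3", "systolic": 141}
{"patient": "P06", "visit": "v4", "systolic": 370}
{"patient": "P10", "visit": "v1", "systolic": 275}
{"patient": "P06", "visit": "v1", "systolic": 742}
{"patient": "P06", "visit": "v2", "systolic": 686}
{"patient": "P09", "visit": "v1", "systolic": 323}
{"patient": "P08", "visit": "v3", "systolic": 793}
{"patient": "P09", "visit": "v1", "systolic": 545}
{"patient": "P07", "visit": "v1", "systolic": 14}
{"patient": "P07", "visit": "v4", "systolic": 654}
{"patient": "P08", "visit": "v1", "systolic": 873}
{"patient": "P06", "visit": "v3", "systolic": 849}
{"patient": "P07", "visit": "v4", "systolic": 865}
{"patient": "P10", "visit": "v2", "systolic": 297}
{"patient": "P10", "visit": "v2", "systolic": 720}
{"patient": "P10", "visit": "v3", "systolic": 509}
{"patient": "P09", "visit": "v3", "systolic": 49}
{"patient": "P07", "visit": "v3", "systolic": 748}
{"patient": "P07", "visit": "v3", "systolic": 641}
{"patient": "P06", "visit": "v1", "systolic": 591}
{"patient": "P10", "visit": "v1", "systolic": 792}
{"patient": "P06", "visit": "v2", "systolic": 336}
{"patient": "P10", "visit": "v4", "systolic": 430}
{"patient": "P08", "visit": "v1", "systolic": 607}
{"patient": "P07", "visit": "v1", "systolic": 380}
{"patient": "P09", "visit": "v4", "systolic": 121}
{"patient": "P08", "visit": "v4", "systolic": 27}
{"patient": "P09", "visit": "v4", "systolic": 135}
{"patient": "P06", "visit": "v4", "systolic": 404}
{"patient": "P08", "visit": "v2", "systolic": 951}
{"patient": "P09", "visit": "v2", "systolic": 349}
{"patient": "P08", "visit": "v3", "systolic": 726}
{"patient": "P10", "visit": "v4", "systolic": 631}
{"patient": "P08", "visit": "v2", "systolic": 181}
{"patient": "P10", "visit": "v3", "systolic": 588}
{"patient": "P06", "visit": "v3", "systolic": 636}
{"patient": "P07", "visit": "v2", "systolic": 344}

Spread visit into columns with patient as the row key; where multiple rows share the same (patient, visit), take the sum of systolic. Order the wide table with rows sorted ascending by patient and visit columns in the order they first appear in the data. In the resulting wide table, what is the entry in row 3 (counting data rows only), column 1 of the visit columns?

With rows sorted ascending by patient, row 3 is patient=P08. visit columns in first-appearance order: v2, v4, v3, v1; column 1 is v2.
Long rows with patient=P08, visit=v2: 951 + 181 = 1132.

1132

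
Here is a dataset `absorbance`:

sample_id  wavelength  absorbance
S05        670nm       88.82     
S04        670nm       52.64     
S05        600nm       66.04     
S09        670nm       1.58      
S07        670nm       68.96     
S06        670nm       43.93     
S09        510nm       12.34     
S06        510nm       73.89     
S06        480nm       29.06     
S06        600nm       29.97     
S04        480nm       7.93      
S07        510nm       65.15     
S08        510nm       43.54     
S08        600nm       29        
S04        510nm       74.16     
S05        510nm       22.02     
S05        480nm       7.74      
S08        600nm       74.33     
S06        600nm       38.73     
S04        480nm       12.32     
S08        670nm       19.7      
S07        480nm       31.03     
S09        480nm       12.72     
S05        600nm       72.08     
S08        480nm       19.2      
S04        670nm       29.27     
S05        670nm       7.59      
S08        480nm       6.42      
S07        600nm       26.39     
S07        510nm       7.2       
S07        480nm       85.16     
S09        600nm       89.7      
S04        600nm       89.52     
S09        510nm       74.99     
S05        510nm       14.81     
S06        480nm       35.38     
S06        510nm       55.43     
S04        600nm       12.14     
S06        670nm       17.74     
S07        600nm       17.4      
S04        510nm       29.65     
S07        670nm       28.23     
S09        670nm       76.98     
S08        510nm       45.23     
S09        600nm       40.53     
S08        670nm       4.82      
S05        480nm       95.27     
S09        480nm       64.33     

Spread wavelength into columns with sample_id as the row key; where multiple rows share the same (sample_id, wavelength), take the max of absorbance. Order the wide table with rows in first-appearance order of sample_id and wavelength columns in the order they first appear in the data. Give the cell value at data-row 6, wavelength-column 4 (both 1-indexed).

19.2

With rows in first-appearance order of sample_id, row 6 is sample_id=S08. wavelength columns in first-appearance order: 670nm, 600nm, 510nm, 480nm; column 4 is 480nm.
Long rows with sample_id=S08, wavelength=480nm: max(19.2, 6.42) = 19.2.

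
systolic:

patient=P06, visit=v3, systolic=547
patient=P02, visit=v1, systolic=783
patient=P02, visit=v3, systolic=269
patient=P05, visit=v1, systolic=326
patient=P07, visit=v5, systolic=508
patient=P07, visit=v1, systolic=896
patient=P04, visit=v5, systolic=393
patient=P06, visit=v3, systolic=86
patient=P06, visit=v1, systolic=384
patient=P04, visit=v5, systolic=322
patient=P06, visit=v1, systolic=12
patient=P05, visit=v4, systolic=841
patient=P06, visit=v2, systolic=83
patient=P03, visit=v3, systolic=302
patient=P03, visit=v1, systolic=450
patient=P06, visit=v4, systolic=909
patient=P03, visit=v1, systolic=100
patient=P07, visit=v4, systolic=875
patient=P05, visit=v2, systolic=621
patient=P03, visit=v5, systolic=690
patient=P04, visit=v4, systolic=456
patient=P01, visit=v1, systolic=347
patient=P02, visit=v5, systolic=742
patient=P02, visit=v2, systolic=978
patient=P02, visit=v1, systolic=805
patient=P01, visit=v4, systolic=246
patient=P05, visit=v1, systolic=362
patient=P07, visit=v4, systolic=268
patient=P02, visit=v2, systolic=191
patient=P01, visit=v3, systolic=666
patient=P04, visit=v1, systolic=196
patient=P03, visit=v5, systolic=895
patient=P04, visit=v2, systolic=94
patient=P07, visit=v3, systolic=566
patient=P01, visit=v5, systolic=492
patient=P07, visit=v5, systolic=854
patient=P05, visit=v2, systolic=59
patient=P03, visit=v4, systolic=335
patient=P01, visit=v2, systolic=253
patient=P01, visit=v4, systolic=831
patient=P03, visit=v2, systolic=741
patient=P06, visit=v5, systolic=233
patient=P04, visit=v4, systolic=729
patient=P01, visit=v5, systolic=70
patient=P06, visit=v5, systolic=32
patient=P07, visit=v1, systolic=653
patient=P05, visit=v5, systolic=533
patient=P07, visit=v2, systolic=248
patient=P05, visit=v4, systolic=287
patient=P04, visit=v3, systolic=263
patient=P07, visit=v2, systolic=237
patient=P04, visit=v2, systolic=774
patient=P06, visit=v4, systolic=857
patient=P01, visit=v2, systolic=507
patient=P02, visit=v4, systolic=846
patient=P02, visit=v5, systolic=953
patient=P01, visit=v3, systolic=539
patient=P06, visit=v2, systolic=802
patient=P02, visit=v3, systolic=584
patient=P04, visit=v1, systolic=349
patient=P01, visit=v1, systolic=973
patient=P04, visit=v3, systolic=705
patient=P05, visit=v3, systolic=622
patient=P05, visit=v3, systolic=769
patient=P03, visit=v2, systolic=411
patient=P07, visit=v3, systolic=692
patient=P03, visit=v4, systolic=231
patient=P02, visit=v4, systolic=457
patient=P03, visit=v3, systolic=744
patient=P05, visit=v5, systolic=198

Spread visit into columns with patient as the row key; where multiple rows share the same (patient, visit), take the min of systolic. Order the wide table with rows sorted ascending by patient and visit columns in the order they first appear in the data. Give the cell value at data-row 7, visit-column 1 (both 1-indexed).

With rows sorted ascending by patient, row 7 is patient=P07. visit columns in first-appearance order: v3, v1, v5, v4, v2; column 1 is v3.
Long rows with patient=P07, visit=v3: min(566, 692) = 566.

566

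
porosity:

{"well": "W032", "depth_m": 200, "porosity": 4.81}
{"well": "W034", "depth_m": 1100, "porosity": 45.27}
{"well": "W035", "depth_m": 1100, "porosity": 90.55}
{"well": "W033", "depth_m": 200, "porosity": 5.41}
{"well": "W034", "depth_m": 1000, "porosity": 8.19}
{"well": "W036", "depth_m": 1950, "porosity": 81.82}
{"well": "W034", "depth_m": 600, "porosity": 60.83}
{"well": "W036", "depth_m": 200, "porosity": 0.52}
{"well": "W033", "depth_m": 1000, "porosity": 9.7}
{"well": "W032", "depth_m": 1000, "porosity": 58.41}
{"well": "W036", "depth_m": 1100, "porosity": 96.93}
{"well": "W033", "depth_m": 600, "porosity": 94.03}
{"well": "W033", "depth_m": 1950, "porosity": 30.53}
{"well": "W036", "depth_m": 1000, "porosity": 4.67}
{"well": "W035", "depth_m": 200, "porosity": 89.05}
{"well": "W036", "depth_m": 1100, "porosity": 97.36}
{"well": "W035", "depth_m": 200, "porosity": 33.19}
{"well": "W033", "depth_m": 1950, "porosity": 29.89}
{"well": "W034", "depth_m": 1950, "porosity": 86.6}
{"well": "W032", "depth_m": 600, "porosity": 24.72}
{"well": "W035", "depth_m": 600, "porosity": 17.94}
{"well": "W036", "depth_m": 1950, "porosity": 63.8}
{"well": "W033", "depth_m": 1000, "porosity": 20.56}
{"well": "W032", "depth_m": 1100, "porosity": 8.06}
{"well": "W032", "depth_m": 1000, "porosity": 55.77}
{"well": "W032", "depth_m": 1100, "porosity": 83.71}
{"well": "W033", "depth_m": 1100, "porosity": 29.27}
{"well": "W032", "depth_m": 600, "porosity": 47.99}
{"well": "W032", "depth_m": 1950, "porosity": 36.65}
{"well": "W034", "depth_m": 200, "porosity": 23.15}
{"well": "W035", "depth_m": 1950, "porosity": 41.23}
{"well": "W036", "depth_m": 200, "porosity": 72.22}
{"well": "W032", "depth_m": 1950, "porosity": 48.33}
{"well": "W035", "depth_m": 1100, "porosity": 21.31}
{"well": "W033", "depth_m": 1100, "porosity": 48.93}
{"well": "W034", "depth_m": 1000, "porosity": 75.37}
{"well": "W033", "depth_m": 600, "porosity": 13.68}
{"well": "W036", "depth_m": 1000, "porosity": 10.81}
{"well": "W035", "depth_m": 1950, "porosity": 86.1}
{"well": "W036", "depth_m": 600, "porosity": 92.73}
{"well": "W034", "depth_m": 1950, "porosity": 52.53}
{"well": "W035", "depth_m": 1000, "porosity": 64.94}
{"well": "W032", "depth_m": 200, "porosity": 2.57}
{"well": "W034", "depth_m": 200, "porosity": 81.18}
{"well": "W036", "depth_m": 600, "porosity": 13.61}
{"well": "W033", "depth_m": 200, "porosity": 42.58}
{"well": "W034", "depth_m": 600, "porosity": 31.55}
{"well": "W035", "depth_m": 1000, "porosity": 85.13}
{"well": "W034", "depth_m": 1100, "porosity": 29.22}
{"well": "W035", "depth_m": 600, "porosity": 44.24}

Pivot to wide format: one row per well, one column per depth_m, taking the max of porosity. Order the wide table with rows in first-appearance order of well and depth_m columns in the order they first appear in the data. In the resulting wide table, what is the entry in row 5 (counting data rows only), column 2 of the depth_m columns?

97.36

With rows in first-appearance order of well, row 5 is well=W036. depth_m columns in first-appearance order: 200, 1100, 1000, 1950, 600; column 2 is 1100.
Long rows with well=W036, depth_m=1100: max(96.93, 97.36) = 97.36.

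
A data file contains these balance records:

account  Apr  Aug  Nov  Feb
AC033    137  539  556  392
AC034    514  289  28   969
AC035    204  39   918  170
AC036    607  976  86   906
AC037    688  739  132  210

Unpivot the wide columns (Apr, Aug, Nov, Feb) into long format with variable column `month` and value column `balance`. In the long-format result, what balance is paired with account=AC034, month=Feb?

969

Unpivoting turns each (account, wide-column) pair into one long row.
The wide cell at row AC034, column Feb holds 969, so the long row (AC034, Feb) has balance=969.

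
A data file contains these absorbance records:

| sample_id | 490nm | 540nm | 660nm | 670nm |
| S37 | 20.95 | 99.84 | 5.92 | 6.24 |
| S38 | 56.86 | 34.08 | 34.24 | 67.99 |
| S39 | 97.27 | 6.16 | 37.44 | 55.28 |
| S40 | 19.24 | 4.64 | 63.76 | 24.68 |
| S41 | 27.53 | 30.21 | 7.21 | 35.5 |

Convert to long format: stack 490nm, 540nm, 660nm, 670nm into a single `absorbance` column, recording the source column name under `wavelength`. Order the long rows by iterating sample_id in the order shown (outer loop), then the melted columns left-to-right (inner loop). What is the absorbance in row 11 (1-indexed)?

20 rows total (5 × 4). Row 11: index ⌊(11-1)/4⌋ = 2 into sample_id → S39; (11-1) mod 4 = 2 into the melted columns → 660nm.
So row 11 is (S39, 660nm, 37.44); absorbance = 37.44.

37.44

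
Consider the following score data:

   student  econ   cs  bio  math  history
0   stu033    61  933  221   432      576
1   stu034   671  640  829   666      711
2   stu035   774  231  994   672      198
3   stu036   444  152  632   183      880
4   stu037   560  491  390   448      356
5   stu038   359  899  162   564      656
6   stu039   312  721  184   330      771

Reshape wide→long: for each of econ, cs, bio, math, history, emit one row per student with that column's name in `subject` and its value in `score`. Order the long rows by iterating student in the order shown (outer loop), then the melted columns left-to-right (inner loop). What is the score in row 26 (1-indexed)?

359

35 rows total (7 × 5). Row 26: index ⌊(26-1)/5⌋ = 5 into student → stu038; (26-1) mod 5 = 0 into the melted columns → econ.
So row 26 is (stu038, econ, 359); score = 359.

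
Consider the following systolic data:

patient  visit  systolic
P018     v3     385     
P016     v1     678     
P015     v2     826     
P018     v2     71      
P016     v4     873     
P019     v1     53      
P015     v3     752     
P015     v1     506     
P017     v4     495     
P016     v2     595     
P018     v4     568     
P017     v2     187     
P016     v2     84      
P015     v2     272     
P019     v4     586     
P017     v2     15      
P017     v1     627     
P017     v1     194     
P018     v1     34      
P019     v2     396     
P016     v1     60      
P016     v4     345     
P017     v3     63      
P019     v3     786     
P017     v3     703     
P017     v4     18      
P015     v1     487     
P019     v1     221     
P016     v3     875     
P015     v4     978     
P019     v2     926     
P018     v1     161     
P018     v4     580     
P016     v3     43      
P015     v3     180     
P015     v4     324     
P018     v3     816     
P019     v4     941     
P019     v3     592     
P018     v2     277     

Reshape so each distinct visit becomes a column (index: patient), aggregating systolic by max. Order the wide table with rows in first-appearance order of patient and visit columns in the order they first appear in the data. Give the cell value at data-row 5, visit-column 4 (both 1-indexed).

495

With rows in first-appearance order of patient, row 5 is patient=P017. visit columns in first-appearance order: v3, v1, v2, v4; column 4 is v4.
Long rows with patient=P017, visit=v4: max(495, 18) = 495.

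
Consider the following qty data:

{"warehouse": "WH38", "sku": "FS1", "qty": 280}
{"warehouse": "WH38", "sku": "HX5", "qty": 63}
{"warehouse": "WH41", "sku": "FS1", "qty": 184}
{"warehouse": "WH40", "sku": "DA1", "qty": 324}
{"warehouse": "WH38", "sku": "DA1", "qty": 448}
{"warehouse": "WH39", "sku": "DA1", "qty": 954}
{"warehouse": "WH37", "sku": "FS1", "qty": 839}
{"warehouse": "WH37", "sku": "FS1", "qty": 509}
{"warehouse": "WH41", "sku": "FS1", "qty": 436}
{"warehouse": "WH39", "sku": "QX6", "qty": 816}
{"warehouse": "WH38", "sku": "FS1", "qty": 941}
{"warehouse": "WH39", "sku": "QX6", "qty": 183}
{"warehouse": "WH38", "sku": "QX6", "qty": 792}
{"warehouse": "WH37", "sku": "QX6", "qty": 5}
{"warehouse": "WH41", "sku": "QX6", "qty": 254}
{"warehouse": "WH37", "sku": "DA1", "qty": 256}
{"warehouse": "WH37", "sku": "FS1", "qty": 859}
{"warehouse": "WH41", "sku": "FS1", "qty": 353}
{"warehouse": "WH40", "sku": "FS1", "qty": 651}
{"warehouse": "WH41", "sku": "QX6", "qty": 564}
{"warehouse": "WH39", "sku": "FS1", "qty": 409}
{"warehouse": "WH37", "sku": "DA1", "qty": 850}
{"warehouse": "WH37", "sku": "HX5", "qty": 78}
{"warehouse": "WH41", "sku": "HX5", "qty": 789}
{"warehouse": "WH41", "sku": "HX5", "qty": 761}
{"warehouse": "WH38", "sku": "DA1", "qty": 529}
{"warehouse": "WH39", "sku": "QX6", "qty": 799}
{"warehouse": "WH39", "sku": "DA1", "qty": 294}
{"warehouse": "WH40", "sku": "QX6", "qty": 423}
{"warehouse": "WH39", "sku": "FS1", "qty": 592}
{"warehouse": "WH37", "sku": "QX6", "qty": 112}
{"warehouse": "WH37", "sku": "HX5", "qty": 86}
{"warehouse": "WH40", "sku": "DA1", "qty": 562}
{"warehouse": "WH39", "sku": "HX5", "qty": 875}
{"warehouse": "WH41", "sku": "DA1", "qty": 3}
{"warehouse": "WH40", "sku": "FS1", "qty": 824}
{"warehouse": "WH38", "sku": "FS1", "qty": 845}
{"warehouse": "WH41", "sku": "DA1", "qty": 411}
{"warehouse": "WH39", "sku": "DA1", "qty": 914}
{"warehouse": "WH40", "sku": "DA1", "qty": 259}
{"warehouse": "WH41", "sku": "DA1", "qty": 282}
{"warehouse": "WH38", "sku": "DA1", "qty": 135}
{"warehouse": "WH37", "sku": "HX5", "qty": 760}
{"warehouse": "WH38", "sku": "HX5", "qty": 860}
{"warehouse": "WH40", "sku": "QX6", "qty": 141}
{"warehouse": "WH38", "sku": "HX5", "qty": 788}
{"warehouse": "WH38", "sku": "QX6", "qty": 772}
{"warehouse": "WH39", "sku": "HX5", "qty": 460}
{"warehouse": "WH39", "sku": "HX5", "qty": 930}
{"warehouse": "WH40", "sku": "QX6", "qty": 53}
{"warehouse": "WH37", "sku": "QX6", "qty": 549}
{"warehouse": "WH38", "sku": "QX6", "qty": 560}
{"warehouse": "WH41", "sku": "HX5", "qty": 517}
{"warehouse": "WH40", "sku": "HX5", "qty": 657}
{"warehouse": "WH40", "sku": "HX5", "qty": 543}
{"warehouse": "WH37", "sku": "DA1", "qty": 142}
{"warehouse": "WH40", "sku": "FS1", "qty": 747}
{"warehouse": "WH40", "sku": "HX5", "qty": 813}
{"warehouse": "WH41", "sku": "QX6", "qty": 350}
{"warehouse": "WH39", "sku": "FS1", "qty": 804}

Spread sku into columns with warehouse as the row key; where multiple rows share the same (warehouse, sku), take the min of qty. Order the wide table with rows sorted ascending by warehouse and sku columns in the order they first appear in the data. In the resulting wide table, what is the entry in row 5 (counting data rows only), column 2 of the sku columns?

517

With rows sorted ascending by warehouse, row 5 is warehouse=WH41. sku columns in first-appearance order: FS1, HX5, DA1, QX6; column 2 is HX5.
Long rows with warehouse=WH41, sku=HX5: min(789, 761, 517) = 517.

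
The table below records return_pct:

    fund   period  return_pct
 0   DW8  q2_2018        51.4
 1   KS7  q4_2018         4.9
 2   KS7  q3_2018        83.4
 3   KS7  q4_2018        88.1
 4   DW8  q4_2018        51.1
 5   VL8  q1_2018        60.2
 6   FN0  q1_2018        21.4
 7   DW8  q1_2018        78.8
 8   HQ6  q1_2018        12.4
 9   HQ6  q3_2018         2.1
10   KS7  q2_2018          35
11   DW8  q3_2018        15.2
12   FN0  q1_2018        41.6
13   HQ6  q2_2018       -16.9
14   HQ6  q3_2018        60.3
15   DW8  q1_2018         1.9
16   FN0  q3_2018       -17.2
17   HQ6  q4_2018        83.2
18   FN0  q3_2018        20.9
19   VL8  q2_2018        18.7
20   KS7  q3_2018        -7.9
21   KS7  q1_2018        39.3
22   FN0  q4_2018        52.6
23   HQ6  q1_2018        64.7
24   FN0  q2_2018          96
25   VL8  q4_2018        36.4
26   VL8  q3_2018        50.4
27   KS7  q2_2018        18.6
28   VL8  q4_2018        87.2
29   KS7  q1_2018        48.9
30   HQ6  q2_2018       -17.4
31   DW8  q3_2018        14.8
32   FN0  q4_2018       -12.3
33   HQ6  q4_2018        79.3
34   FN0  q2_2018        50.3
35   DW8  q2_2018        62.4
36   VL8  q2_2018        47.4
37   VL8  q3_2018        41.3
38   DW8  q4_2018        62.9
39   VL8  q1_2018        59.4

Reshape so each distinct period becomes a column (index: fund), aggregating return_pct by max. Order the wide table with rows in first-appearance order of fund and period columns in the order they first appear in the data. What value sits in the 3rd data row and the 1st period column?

47.4

With rows in first-appearance order of fund, row 3 is fund=VL8. period columns in first-appearance order: q2_2018, q4_2018, q3_2018, q1_2018; column 1 is q2_2018.
Long rows with fund=VL8, period=q2_2018: max(18.7, 47.4) = 47.4.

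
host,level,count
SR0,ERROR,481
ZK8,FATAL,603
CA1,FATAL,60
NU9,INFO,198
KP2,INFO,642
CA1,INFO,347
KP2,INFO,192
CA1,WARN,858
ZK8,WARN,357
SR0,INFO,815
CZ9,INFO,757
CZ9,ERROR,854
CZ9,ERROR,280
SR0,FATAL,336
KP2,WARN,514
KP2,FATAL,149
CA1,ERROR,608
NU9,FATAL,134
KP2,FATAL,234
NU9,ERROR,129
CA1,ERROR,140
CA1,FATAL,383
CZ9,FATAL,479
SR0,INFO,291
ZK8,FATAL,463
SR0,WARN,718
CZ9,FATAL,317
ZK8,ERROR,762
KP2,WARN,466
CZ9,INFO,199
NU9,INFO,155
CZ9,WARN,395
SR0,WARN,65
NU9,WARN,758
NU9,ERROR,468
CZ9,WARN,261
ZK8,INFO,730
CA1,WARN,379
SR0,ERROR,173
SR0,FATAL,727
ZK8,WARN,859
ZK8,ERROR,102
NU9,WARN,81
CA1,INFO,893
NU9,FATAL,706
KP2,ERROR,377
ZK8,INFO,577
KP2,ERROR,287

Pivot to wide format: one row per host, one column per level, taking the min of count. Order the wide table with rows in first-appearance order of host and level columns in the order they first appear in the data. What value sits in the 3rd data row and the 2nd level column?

With rows in first-appearance order of host, row 3 is host=CA1. level columns in first-appearance order: ERROR, FATAL, INFO, WARN; column 2 is FATAL.
Long rows with host=CA1, level=FATAL: min(60, 383) = 60.

60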